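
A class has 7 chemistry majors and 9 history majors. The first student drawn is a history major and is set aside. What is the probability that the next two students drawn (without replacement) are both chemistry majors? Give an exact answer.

1/5

With the first student removed, 7 chemistry majors remain out of 15.
P = 7/15 × 6/14 = 42/210 = 1/5.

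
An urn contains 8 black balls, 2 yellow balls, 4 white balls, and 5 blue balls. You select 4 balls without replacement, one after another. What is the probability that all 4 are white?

1/3876

P(all white) = 4/19 × 3/18 × 2/17 × 1/16 = 24/93024 = 1/3876.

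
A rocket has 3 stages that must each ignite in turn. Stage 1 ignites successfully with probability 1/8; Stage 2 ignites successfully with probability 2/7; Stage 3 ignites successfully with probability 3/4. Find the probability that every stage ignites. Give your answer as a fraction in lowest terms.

3/112

The events are sequential, so multiply the conditional probabilities:
P = 1/8 × 2/7 × 3/4 = 6/224 = 3/112.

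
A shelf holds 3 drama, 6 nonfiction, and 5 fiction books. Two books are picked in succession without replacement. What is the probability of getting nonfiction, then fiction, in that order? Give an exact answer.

15/91

Each draw changes the counts, so multiply the conditional probabilities along the sequence:
P = 6/14 × 5/13 = 30/182 = 15/91.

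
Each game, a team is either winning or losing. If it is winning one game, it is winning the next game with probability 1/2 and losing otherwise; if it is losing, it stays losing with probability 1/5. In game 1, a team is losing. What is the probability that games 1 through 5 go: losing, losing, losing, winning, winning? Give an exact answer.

Game 1 is given. For each transition, use the conditional probability from the current state:
P(losing | losing) = 1/5; P(losing | losing) = 1/5; P(winning | losing) = 4/5; P(winning | winning) = 1/2.
P = 1/5 × 1/5 × 4/5 × 1/2 = 4/250 = 2/125.

2/125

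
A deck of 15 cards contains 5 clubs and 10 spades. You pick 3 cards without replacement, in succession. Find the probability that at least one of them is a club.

67/91

P(no clubs) = 10/15 × 9/14 × 8/13 = 720/2730 = 24/91.
P(at least one) = 1 − 24/91 = 67/91.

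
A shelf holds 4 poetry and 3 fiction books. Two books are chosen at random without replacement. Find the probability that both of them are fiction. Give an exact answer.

1/7

P(every draw is fiction) = 3/7 × 2/6 = 6/42 = 1/7.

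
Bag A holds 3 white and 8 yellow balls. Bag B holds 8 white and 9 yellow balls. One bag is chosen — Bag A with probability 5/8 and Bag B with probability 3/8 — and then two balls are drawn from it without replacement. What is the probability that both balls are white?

333/2992

From Bag A: P(both white) = (3/11)(2/10) = 3/55.
From Bag B: P(both white) = (8/17)(7/16) = 7/34.
Total probability = (5/8)(3/55) + (3/8)(7/34) = 333/2992.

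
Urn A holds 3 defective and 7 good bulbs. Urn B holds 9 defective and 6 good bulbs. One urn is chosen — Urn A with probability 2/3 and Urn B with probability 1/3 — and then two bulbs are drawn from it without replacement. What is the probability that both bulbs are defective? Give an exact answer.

From Urn A: P(both defective) = (3/10)(2/9) = 1/15.
From Urn B: P(both defective) = (9/15)(8/14) = 12/35.
Total probability = (2/3)(1/15) + (1/3)(12/35) = 10/63.

10/63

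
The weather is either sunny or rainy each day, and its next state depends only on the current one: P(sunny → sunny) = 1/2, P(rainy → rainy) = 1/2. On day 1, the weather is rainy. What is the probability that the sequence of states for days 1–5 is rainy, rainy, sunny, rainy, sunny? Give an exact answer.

1/16

Day 1 is given. For each transition, use the conditional probability from the current state:
P(rainy | rainy) = 1/2; P(sunny | rainy) = 1/2; P(rainy | sunny) = 1/2; P(sunny | rainy) = 1/2.
P = 1/2 × 1/2 × 1/2 × 1/2 = 1/16.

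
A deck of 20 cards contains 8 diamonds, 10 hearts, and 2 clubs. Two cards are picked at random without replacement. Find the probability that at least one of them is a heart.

29/38

P(no hearts) = 10/20 × 9/19 = 90/380 = 9/38.
P(at least one) = 1 − 9/38 = 29/38.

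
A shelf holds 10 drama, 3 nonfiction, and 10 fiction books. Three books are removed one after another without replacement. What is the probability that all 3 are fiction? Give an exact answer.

P = 10/23 × 9/22 × 8/21 = 720/10626 = 120/1771.

120/1771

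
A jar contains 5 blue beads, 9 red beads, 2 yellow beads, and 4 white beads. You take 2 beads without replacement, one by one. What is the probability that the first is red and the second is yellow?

9/190

Multiply the probability of each draw given the previous ones:
P = 9/20 × 2/19 = 18/380 = 9/190.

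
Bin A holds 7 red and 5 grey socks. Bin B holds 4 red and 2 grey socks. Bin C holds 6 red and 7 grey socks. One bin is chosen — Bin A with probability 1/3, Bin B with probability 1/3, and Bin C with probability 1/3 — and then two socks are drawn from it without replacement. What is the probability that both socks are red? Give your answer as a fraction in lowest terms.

From Bin A: P(both red) = (7/12)(6/11) = 7/22.
From Bin B: P(both red) = (4/6)(3/5) = 2/5.
From Bin C: P(both red) = (6/13)(5/12) = 5/26.
Total probability = (1/3)(7/22) + (1/3)(2/5) + (1/3)(5/26) = 217/715.

217/715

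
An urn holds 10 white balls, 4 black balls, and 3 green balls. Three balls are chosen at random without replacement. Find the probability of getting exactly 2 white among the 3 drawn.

63/136

One ordering (white drawn first) has probability 10/17 × 9/16 × 7/15 = 630/4080 = 21/136.
There are C(3,2) = 3 such orderings, each equally likely, so P = 3 × 21/136 = 63/136.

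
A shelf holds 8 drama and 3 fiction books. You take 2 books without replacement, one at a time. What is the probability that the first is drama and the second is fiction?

Chain rule:
P = 8/11 × 3/10 = 24/110 = 12/55.

12/55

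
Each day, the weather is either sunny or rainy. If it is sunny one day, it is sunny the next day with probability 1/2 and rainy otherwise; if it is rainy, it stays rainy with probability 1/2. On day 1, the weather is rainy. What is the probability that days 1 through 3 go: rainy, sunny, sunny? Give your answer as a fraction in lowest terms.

Day 1 is given. For each transition, use the conditional probability from the current state:
P(sunny | rainy) = 1/2; P(sunny | sunny) = 1/2.
P = 1/2 × 1/2 = 1/4.

1/4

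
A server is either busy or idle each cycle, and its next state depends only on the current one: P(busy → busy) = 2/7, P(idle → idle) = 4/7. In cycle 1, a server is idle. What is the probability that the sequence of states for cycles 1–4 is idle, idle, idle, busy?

48/343

Cycle 1 is given. For each transition, use the conditional probability from the current state:
P(idle | idle) = 4/7; P(idle | idle) = 4/7; P(busy | idle) = 3/7.
P = 4/7 × 4/7 × 3/7 = 48/343.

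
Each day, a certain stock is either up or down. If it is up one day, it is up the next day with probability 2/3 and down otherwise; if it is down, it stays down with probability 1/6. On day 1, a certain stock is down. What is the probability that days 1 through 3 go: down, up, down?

Day 1 is given. For each transition, use the conditional probability from the current state:
P(up | down) = 5/6; P(down | up) = 1/3.
P = 5/6 × 1/3 = 5/18.

5/18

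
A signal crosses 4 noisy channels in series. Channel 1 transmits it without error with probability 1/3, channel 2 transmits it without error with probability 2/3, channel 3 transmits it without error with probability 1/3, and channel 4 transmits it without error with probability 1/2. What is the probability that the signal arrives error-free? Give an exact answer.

Each stage is reached only if all earlier stages succeed, so
P = 1/3 × 2/3 × 1/3 × 1/2 = 2/54 = 1/27.

1/27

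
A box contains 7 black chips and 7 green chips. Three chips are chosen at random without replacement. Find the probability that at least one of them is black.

P(no black) = 7/14 × 6/13 × 5/12 = 210/2184 = 5/52.
P(at least one) = 1 − 5/52 = 47/52.

47/52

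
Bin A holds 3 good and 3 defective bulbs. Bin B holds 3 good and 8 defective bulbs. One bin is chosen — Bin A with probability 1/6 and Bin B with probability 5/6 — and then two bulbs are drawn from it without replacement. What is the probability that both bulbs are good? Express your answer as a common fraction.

From Bin A: P(both good) = (3/6)(2/5) = 1/5.
From Bin B: P(both good) = (3/11)(2/10) = 3/55.
Total probability = (1/6)(1/5) + (5/6)(3/55) = 13/165.

13/165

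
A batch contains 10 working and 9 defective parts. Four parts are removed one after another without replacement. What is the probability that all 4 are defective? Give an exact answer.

21/646

P(every draw is defective) = 9/19 × 8/18 × 7/17 × 6/16 = 3024/93024 = 21/646.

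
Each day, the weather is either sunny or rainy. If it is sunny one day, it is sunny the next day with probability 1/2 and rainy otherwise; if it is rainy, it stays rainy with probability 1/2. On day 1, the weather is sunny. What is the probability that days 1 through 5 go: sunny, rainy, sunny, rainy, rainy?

1/16

Day 1 is given. For each transition, use the conditional probability from the current state:
P(rainy | sunny) = 1/2; P(sunny | rainy) = 1/2; P(rainy | sunny) = 1/2; P(rainy | rainy) = 1/2.
P = 1/2 × 1/2 × 1/2 × 1/2 = 1/16.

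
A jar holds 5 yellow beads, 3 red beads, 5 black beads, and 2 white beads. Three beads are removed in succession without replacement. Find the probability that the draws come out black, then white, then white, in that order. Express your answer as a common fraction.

Multiply the probability of each draw given the previous ones:
P = 5/15 × 2/14 × 1/13 = 10/2730 = 1/273.

1/273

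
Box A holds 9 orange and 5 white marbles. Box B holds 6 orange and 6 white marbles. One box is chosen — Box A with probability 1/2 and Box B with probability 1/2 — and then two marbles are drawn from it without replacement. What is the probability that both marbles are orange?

1247/4004

From Box A: P(both orange) = (9/14)(8/13) = 36/91.
From Box B: P(both orange) = (6/12)(5/11) = 5/22.
Total probability = (1/2)(36/91) + (1/2)(5/22) = 1247/4004.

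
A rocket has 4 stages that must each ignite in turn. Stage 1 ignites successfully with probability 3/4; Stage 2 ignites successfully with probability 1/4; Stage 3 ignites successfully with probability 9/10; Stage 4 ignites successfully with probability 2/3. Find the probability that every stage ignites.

Multiplying along the chain,
P = 3/4 × 1/4 × 9/10 × 2/3 = 54/480 = 9/80.

9/80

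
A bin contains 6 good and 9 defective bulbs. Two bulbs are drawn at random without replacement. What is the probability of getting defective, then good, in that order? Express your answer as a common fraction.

9/35

Multiply the probability of each draw given the previous ones:
P = 9/15 × 6/14 = 54/210 = 9/35.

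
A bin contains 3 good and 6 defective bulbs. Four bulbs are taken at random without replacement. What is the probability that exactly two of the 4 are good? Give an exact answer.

One ordering (good drawn first) has probability 3/9 × 2/8 × 6/7 × 5/6 = 180/3024 = 5/84.
There are C(4,2) = 6 such orderings, each equally likely, so P = 6 × 5/84 = 5/14.

5/14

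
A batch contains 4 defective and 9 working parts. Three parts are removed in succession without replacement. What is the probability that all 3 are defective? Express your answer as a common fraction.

2/143

P(all defective) = 4/13 × 3/12 × 2/11 = 24/1716 = 2/143.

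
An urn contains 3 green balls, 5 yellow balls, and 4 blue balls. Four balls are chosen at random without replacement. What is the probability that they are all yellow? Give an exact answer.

P(all yellow) = 5/12 × 4/11 × 3/10 × 2/9 = 120/11880 = 1/99.

1/99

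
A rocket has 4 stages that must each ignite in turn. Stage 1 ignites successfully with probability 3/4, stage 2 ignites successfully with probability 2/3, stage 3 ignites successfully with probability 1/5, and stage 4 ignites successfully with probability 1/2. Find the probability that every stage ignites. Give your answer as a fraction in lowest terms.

Each stage is reached only if all earlier stages succeed, so
P = 3/4 × 2/3 × 1/5 × 1/2 = 6/120 = 1/20.

1/20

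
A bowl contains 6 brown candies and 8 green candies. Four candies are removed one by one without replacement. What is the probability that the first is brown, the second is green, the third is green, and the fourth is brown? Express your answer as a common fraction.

Multiply the probability of each draw given the previous ones:
P = 6/14 × 8/13 × 7/12 × 5/11 = 1680/24024 = 10/143.

10/143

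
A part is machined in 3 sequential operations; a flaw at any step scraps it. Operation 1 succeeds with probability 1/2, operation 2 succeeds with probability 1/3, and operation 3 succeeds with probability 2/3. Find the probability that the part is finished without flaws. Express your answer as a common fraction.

1/9

Multiplying along the chain,
P = 1/2 × 1/3 × 2/3 = 2/18 = 1/9.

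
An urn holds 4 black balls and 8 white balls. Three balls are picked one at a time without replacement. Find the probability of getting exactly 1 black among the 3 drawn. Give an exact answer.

One ordering (black drawn first) has probability 4/12 × 8/11 × 7/10 = 224/1320 = 28/165.
There are C(3,1) = 3 such orderings, each equally likely, so P = 3 × 28/165 = 28/55.

28/55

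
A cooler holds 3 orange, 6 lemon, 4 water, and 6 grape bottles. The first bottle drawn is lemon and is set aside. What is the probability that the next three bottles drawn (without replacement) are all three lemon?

5/408

With the first bottle removed, 5 lemon remain out of 18.
P = 5/18 × 4/17 × 3/16 = 60/4896 = 5/408.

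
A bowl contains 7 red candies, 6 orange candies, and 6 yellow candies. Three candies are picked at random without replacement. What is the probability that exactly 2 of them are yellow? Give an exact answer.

One ordering (yellow drawn first) has probability 6/19 × 5/18 × 13/17 = 390/5814 = 65/969.
There are C(3,2) = 3 such orderings, each equally likely, so P = 3 × 65/969 = 65/323.

65/323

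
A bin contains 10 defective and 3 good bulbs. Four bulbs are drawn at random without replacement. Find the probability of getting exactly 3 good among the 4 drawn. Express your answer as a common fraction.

One ordering (good drawn first) has probability 3/13 × 2/12 × 1/11 × 10/10 = 60/17160 = 1/286.
There are C(4,3) = 4 such orderings, each equally likely, so P = 4 × 1/286 = 2/143.

2/143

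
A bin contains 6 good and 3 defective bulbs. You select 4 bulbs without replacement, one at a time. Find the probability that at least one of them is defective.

P(no defective) = 6/9 × 5/8 × 4/7 × 3/6 = 360/3024 = 5/42.
P(at least one) = 1 − 5/42 = 37/42.

37/42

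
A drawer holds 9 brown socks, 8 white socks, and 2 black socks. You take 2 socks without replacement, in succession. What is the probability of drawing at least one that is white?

116/171

P(no white) = 11/19 × 10/18 = 110/342 = 55/171.
P(at least one) = 1 − 55/171 = 116/171.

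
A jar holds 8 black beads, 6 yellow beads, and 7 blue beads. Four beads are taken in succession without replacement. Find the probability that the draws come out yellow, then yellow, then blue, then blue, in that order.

1/114

Each draw changes the counts, so multiply the conditional probabilities along the sequence:
P = 6/21 × 5/20 × 7/19 × 6/18 = 1260/143640 = 1/114.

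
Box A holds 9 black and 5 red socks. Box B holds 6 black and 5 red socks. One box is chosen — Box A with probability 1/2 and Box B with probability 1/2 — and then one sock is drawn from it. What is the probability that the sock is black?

183/308

From Box A: P(black) = 9/14.
From Box B: P(black) = 6/11.
Total probability = (1/2)(9/14) + (1/2)(6/11) = 183/308.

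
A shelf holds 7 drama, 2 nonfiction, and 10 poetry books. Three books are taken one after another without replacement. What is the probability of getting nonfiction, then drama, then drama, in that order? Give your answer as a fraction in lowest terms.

14/969

Chain rule:
P = 2/19 × 7/18 × 6/17 = 84/5814 = 14/969.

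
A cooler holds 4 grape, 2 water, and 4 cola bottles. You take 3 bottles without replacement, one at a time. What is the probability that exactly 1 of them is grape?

One ordering (grape drawn first) has probability 4/10 × 6/9 × 5/8 = 120/720 = 1/6.
There are C(3,1) = 3 such orderings, each equally likely, so P = 3 × 1/6 = 1/2.

1/2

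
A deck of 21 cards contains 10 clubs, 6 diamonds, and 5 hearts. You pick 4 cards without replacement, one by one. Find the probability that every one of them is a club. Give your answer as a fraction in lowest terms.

2/57

P = 10/21 × 9/20 × 8/19 × 7/18 = 5040/143640 = 2/57.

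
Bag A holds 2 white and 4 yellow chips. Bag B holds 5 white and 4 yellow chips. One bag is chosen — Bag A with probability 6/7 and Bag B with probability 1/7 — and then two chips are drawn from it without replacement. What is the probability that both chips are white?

From Bag A: P(both white) = (2/6)(1/5) = 1/15.
From Bag B: P(both white) = (5/9)(4/8) = 5/18.
Total probability = (6/7)(1/15) + (1/7)(5/18) = 61/630.

61/630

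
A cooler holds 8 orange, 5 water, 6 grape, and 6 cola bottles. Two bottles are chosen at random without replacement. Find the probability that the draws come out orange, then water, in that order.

Multiply the probability of each draw given the previous ones:
P = 8/25 × 5/24 = 40/600 = 1/15.

1/15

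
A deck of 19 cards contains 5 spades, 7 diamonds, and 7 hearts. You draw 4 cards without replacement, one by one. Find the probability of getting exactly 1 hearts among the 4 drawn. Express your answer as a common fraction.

One ordering (a heart drawn first) has probability 7/19 × 12/18 × 11/17 × 10/16 = 9240/93024 = 385/3876.
There are C(4,1) = 4 such orderings, each equally likely, so P = 4 × 385/3876 = 385/969.

385/969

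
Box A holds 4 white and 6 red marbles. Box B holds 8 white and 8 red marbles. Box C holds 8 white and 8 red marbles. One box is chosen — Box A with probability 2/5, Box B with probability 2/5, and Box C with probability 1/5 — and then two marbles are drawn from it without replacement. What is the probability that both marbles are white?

29/150

From Box A: P(both white) = (4/10)(3/9) = 2/15.
From Box B: P(both white) = (8/16)(7/15) = 7/30.
From Box C: P(both white) = (8/16)(7/15) = 7/30.
Total probability = (2/5)(2/15) + (2/5)(7/30) + (1/5)(7/30) = 29/150.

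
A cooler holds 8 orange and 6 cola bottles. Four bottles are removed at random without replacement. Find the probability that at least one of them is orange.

P(no orange) = 6/14 × 5/13 × 4/12 × 3/11 = 360/24024 = 15/1001.
P(at least one) = 1 − 15/1001 = 986/1001.

986/1001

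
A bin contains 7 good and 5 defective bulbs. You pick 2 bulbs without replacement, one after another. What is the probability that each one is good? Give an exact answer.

P = 7/12 × 6/11 = 42/132 = 7/22.

7/22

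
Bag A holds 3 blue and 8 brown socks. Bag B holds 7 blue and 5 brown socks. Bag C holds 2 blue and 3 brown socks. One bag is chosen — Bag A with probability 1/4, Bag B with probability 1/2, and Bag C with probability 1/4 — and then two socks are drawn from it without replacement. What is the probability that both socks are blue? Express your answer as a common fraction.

87/440

From Bag A: P(both blue) = (3/11)(2/10) = 3/55.
From Bag B: P(both blue) = (7/12)(6/11) = 7/22.
From Bag C: P(both blue) = (2/5)(1/4) = 1/10.
Total probability = (1/4)(3/55) + (1/2)(7/22) + (1/4)(1/10) = 87/440.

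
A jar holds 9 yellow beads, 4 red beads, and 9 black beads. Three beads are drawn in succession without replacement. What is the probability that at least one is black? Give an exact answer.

P(no black) = 13/22 × 12/21 × 11/20 = 1716/9240 = 13/70.
P(at least one) = 1 − 13/70 = 57/70.

57/70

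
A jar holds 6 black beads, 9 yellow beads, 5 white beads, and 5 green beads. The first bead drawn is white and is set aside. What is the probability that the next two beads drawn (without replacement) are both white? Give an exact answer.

1/46

With the first bead removed, 4 white remain out of 24.
P = 4/24 × 3/23 = 12/552 = 1/46.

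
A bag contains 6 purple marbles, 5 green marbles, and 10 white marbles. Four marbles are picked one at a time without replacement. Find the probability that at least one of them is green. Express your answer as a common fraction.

119/171

P(no green) = 16/21 × 15/20 × 14/19 × 13/18 = 43680/143640 = 52/171.
P(at least one) = 1 − 52/171 = 119/171.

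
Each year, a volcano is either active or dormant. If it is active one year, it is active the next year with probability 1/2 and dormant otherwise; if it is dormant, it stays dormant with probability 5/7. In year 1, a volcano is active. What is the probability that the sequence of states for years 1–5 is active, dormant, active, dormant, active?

1/49

Year 1 is given. For each transition, use the conditional probability from the current state:
P(dormant | active) = 1/2; P(active | dormant) = 2/7; P(dormant | active) = 1/2; P(active | dormant) = 2/7.
P = 1/2 × 2/7 × 1/2 × 2/7 = 4/196 = 1/49.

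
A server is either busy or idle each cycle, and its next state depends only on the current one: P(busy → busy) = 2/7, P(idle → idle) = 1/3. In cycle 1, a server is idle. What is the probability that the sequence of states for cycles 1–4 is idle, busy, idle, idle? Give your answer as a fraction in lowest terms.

Cycle 1 is given. For each transition, use the conditional probability from the current state:
P(busy | idle) = 2/3; P(idle | busy) = 5/7; P(idle | idle) = 1/3.
P = 2/3 × 5/7 × 1/3 = 10/63.

10/63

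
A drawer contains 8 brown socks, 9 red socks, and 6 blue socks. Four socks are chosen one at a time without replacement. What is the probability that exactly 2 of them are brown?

One ordering (brown drawn first) has probability 8/23 × 7/22 × 15/21 × 14/20 = 11760/212520 = 14/253.
There are C(4,2) = 6 such orderings, each equally likely, so P = 6 × 14/253 = 84/253.

84/253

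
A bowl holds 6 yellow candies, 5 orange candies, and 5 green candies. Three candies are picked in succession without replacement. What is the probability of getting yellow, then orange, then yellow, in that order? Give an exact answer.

Multiply the probability of each draw given the previous ones:
P = 6/16 × 5/15 × 5/14 = 150/3360 = 5/112.

5/112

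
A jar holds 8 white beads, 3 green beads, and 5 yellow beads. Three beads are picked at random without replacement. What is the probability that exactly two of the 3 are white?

2/5

One ordering (white drawn first) has probability 8/16 × 7/15 × 8/14 = 448/3360 = 2/15.
There are C(3,2) = 3 such orderings, each equally likely, so P = 3 × 2/15 = 2/5.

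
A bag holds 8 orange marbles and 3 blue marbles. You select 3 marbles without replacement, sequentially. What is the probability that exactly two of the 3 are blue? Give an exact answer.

One ordering (blue drawn first) has probability 3/11 × 2/10 × 8/9 = 48/990 = 8/165.
There are C(3,2) = 3 such orderings, each equally likely, so P = 3 × 8/165 = 8/55.

8/55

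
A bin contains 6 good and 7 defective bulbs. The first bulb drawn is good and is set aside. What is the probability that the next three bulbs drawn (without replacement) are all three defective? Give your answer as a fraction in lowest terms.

After the first draw, 7 of the remaining 12 bulbs are defective.
P = 7/12 × 6/11 × 5/10 = 210/1320 = 7/44.

7/44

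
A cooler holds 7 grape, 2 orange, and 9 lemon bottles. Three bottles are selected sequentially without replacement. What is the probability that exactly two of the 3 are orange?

One ordering (orange drawn first) has probability 2/18 × 1/17 × 16/16 = 32/4896 = 1/153.
There are C(3,2) = 3 such orderings, each equally likely, so P = 3 × 1/153 = 1/51.

1/51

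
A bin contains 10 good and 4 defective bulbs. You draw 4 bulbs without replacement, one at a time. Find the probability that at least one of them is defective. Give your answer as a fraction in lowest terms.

113/143

P(no defective) = 10/14 × 9/13 × 8/12 × 7/11 = 5040/24024 = 30/143.
P(at least one) = 1 − 30/143 = 113/143.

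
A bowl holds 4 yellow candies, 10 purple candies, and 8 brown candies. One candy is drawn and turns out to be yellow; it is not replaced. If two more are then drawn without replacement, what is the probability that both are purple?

3/14

After the first draw, 10 of the remaining 21 candies are purple.
P = 10/21 × 9/20 = 90/420 = 3/14.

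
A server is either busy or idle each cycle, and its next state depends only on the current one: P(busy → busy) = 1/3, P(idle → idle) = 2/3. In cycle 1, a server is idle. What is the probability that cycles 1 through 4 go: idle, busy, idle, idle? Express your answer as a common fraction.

Cycle 1 is given. For each transition, use the conditional probability from the current state:
P(busy | idle) = 1/3; P(idle | busy) = 2/3; P(idle | idle) = 2/3.
P = 1/3 × 2/3 × 2/3 = 4/27.

4/27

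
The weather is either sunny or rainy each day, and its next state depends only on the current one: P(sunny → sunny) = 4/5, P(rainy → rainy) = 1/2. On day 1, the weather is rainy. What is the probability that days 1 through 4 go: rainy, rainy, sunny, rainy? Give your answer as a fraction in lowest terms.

1/20

Day 1 is given. For each transition, use the conditional probability from the current state:
P(rainy | rainy) = 1/2; P(sunny | rainy) = 1/2; P(rainy | sunny) = 1/5.
P = 1/2 × 1/2 × 1/5 = 1/20.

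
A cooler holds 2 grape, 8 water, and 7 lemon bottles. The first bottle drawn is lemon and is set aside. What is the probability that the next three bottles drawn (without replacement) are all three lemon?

After the first draw, 6 of the remaining 16 bottles are lemon.
P = 6/16 × 5/15 × 4/14 = 120/3360 = 1/28.

1/28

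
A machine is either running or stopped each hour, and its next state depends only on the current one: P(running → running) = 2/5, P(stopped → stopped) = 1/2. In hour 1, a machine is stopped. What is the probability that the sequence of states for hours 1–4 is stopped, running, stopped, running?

3/20

Hour 1 is given. For each transition, use the conditional probability from the current state:
P(running | stopped) = 1/2; P(stopped | running) = 3/5; P(running | stopped) = 1/2.
P = 1/2 × 3/5 × 1/2 = 3/20.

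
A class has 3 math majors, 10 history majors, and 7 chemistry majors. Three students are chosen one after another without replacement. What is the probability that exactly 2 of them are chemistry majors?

One ordering (chemistry majors drawn first) has probability 7/20 × 6/19 × 13/18 = 546/6840 = 91/1140.
There are C(3,2) = 3 such orderings, each equally likely, so P = 3 × 91/1140 = 91/380.

91/380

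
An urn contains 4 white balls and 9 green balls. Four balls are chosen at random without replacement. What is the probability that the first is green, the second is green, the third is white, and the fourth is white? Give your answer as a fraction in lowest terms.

36/715

Chain rule:
P = 9/13 × 8/12 × 4/11 × 3/10 = 864/17160 = 36/715.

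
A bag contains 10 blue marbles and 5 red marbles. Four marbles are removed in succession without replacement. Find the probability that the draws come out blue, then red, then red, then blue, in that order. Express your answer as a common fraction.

Each draw changes the counts, so multiply the conditional probabilities along the sequence:
P = 10/15 × 5/14 × 4/13 × 9/12 = 1800/32760 = 5/91.

5/91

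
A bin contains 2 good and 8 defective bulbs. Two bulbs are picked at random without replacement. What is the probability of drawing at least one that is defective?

44/45

P(no defective) = 2/10 × 1/9 = 2/90 = 1/45.
P(at least one) = 1 − 1/45 = 44/45.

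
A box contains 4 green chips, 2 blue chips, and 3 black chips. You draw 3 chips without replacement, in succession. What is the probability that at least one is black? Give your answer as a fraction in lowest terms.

P(no black) = 6/9 × 5/8 × 4/7 = 120/504 = 5/21.
P(at least one) = 1 − 5/21 = 16/21.

16/21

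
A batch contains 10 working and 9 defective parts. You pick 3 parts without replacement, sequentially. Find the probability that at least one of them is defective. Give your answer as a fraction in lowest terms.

283/323

P(no defective) = 10/19 × 9/18 × 8/17 = 720/5814 = 40/323.
P(at least one) = 1 − 40/323 = 283/323.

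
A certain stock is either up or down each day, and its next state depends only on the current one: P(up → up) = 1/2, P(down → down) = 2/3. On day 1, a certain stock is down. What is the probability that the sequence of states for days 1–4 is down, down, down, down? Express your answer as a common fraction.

8/27

Day 1 is given. For each transition, use the conditional probability from the current state:
P(down | down) = 2/3; P(down | down) = 2/3; P(down | down) = 2/3.
P = 2/3 × 2/3 × 2/3 = 8/27.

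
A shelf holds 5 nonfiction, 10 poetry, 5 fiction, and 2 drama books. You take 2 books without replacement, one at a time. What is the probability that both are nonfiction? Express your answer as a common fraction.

P(every draw is nonfiction) = 5/22 × 4/21 = 20/462 = 10/231.

10/231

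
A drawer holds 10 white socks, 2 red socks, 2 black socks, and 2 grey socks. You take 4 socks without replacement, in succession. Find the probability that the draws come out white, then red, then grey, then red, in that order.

Chain rule:
P = 10/16 × 2/15 × 2/14 × 1/13 = 40/43680 = 1/1092.

1/1092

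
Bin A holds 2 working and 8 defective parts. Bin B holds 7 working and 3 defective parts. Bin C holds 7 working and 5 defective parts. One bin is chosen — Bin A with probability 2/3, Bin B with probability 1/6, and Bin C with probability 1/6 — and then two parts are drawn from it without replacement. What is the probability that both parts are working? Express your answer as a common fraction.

173/1188

From Bin A: P(both working) = (2/10)(1/9) = 1/45.
From Bin B: P(both working) = (7/10)(6/9) = 7/15.
From Bin C: P(both working) = (7/12)(6/11) = 7/22.
Total probability = (2/3)(1/45) + (1/6)(7/15) + (1/6)(7/22) = 173/1188.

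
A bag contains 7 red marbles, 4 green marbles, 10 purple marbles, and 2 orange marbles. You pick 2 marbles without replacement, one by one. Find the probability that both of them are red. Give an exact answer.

21/253

P = 7/23 × 6/22 = 42/506 = 21/253.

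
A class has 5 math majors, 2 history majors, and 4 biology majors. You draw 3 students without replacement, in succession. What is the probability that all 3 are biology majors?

P(every draw is a biology major) = 4/11 × 3/10 × 2/9 = 24/990 = 4/165.

4/165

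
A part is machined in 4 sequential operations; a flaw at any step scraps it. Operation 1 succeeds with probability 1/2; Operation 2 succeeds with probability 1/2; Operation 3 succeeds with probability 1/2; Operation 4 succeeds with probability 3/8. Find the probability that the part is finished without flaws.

3/64

Each stage is reached only if all earlier stages succeed, so
P = 1/2 × 1/2 × 1/2 × 3/8 = 3/64.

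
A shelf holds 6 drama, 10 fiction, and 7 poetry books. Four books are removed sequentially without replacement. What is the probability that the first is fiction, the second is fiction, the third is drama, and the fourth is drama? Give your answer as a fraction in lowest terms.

45/3542

Chain rule:
P = 10/23 × 9/22 × 6/21 × 5/20 = 2700/212520 = 45/3542.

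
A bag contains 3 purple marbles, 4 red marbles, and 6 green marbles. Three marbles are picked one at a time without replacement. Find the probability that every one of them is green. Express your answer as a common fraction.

P(every draw is green) = 6/13 × 5/12 × 4/11 = 120/1716 = 10/143.

10/143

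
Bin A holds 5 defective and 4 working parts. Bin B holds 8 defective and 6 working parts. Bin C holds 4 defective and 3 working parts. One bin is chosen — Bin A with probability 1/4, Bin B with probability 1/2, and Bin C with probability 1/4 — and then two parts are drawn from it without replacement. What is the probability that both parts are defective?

1931/6552

From Bin A: P(both defective) = (5/9)(4/8) = 5/18.
From Bin B: P(both defective) = (8/14)(7/13) = 4/13.
From Bin C: P(both defective) = (4/7)(3/6) = 2/7.
Total probability = (1/4)(5/18) + (1/2)(4/13) + (1/4)(2/7) = 1931/6552.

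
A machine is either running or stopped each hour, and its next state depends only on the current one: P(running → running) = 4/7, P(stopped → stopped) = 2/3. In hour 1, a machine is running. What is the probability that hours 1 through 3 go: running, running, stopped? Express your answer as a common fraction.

12/49

Hour 1 is given. For each transition, use the conditional probability from the current state:
P(running | running) = 4/7; P(stopped | running) = 3/7.
P = 4/7 × 3/7 = 12/49.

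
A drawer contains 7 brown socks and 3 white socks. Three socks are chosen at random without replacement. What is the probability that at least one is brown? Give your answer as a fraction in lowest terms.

119/120

P(no brown) = 3/10 × 2/9 × 1/8 = 6/720 = 1/120.
P(at least one) = 1 − 1/120 = 119/120.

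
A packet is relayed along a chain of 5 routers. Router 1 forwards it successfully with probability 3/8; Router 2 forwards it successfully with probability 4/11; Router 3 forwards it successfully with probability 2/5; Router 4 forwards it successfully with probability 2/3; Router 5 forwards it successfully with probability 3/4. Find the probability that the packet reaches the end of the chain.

Multiplying along the chain,
P = 3/8 × 4/11 × 2/5 × 2/3 × 3/4 = 144/5280 = 3/110.

3/110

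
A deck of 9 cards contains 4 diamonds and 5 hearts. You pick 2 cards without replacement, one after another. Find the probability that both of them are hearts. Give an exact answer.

5/18

P(every draw is a heart) = 5/9 × 4/8 = 20/72 = 5/18.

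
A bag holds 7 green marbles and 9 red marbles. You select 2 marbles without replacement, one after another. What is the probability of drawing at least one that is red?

P(no red) = 7/16 × 6/15 = 42/240 = 7/40.
P(at least one) = 1 − 7/40 = 33/40.

33/40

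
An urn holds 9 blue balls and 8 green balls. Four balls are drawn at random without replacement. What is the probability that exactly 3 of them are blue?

24/85

One ordering (blue drawn first) has probability 9/17 × 8/16 × 7/15 × 8/14 = 4032/57120 = 6/85.
There are C(4,3) = 4 such orderings, each equally likely, so P = 4 × 6/85 = 24/85.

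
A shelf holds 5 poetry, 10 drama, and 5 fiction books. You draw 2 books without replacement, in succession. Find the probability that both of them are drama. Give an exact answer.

P(all drama) = 10/20 × 9/19 = 90/380 = 9/38.

9/38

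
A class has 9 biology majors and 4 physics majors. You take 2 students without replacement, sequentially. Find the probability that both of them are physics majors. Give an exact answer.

P(all physics majors) = 4/13 × 3/12 = 12/156 = 1/13.

1/13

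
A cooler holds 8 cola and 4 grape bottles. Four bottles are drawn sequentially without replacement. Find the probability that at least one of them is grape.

P(no grape) = 8/12 × 7/11 × 6/10 × 5/9 = 1680/11880 = 14/99.
P(at least one) = 1 − 14/99 = 85/99.

85/99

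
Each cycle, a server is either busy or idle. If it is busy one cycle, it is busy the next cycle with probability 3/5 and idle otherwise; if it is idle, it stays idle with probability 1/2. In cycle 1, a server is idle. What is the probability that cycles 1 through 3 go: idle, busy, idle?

1/5

Cycle 1 is given. For each transition, use the conditional probability from the current state:
P(busy | idle) = 1/2; P(idle | busy) = 2/5.
P = 1/2 × 2/5 = 2/10 = 1/5.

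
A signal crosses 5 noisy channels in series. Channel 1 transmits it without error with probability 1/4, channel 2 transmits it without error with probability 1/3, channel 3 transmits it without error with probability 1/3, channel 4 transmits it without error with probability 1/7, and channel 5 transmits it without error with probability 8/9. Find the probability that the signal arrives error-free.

2/567

Multiplying along the chain,
P = 1/4 × 1/3 × 1/3 × 1/7 × 8/9 = 8/2268 = 2/567.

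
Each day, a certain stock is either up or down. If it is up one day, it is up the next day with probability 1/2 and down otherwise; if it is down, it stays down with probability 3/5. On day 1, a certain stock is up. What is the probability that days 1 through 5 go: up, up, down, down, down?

9/100

Day 1 is given. For each transition, use the conditional probability from the current state:
P(up | up) = 1/2; P(down | up) = 1/2; P(down | down) = 3/5; P(down | down) = 3/5.
P = 1/2 × 1/2 × 3/5 × 3/5 = 9/100.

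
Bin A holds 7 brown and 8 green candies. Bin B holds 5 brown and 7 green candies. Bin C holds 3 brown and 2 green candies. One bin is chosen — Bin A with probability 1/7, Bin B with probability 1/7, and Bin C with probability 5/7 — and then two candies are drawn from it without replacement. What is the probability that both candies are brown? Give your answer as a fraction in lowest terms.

611/2310

From Bin A: P(both brown) = (7/15)(6/14) = 1/5.
From Bin B: P(both brown) = (5/12)(4/11) = 5/33.
From Bin C: P(both brown) = (3/5)(2/4) = 3/10.
Total probability = (1/7)(1/5) + (1/7)(5/33) + (5/7)(3/10) = 611/2310.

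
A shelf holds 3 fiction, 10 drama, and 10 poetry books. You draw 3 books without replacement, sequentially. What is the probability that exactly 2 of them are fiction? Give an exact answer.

60/1771

One ordering (fiction drawn first) has probability 3/23 × 2/22 × 20/21 = 120/10626 = 20/1771.
There are C(3,2) = 3 such orderings, each equally likely, so P = 3 × 20/1771 = 60/1771.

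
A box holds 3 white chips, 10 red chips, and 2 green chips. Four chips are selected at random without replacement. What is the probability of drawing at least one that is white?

58/91

P(no white) = 12/15 × 11/14 × 10/13 × 9/12 = 11880/32760 = 33/91.
P(at least one) = 1 − 33/91 = 58/91.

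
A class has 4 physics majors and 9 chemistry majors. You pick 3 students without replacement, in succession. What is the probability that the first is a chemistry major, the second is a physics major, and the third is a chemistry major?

Each draw changes the counts, so multiply the conditional probabilities along the sequence:
P = 9/13 × 4/12 × 8/11 = 288/1716 = 24/143.

24/143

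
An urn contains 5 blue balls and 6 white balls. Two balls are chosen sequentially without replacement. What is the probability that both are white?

P(all white) = 6/11 × 5/10 = 30/110 = 3/11.

3/11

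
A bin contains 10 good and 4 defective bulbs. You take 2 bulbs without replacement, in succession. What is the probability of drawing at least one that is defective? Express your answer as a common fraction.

46/91

P(no defective) = 10/14 × 9/13 = 90/182 = 45/91.
P(at least one) = 1 − 45/91 = 46/91.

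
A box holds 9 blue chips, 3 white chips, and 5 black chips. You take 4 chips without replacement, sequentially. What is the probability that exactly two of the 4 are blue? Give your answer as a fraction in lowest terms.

One ordering (blue drawn first) has probability 9/17 × 8/16 × 8/15 × 7/14 = 4032/57120 = 6/85.
There are C(4,2) = 6 such orderings, each equally likely, so P = 6 × 6/85 = 36/85.

36/85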